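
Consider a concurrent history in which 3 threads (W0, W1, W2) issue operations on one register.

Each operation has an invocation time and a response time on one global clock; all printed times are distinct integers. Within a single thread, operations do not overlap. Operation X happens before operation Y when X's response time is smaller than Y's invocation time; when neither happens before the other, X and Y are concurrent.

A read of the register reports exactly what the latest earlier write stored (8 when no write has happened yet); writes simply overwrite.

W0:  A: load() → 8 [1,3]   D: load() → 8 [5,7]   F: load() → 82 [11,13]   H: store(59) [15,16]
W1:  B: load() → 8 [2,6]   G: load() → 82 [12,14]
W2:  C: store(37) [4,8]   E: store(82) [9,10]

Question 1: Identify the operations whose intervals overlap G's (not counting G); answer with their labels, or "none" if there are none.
F

G spans [12,14]; an op avoiding the whole window 12..14 is ordered, any other is concurrent
A [1,3]: before
B [2,6]: before
C [4,8]: before
D [5,7]: before
E [9,10]: before
F [11,13]: concurrent
H [15,16]: after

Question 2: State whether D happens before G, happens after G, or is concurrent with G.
before

D spans [5,7], G spans [12,14]
resp(D)=7 < inv(G)=12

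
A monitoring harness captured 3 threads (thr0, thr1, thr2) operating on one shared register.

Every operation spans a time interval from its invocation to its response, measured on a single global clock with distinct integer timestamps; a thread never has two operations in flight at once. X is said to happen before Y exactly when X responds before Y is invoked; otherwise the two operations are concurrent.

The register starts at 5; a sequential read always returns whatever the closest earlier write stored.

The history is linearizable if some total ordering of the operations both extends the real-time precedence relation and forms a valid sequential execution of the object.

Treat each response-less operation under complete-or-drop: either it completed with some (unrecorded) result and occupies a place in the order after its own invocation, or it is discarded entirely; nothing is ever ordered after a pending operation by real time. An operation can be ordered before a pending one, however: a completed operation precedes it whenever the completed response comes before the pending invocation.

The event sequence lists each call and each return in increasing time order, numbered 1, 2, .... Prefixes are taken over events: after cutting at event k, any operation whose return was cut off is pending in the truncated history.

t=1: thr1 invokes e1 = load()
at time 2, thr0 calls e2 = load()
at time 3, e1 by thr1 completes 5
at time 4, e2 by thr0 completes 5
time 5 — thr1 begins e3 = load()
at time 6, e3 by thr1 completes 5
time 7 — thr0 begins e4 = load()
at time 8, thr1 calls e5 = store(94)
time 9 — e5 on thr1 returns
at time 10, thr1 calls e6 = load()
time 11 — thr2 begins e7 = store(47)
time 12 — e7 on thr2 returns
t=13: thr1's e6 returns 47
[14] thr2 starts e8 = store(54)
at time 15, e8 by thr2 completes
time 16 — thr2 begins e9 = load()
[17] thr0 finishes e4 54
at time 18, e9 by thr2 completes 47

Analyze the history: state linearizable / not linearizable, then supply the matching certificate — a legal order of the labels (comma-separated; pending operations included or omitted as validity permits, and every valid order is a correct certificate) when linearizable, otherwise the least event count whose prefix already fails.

not linearizable — minimal violating prefix: 18 events

already the first 18 events (up to e9's response at time 18) admit no linearization; the first 17 still do
all 24 real-time-respecting orders fail — 9 completed register operations, no legal replay
for example e1, e2, e3, e4, e5, e6, e7, e8, e9 fails at step 4: e4 load() → 54 is not legal there
for example e1, e2, e3, e4, e5, e7, e6, e8, e9 fails at step 4: e4 load() → 54 is not legal there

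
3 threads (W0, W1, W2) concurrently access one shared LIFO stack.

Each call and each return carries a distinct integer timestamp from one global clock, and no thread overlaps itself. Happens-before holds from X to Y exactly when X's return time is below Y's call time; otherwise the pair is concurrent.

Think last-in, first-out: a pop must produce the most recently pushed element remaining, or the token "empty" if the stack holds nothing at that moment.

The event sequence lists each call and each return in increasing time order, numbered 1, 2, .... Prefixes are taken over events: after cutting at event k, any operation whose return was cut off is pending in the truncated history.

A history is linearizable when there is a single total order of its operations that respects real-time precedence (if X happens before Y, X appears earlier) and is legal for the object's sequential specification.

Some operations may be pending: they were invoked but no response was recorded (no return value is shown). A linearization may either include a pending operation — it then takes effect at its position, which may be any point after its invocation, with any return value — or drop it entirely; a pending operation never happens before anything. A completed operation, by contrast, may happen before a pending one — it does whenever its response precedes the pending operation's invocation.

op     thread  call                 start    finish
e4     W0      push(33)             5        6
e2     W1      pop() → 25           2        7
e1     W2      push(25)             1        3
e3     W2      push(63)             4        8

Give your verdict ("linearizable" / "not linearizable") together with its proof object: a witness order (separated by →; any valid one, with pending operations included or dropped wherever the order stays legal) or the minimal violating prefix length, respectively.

linearizable — witness: e1 → e2 → e3 → e4

step 1: e1 push(25) — stack <25>
step 2: e2 pop() → 25 — stack <>
step 3: e3 push(63) — stack <63>
step 4: e4 push(33) — stack <63,33>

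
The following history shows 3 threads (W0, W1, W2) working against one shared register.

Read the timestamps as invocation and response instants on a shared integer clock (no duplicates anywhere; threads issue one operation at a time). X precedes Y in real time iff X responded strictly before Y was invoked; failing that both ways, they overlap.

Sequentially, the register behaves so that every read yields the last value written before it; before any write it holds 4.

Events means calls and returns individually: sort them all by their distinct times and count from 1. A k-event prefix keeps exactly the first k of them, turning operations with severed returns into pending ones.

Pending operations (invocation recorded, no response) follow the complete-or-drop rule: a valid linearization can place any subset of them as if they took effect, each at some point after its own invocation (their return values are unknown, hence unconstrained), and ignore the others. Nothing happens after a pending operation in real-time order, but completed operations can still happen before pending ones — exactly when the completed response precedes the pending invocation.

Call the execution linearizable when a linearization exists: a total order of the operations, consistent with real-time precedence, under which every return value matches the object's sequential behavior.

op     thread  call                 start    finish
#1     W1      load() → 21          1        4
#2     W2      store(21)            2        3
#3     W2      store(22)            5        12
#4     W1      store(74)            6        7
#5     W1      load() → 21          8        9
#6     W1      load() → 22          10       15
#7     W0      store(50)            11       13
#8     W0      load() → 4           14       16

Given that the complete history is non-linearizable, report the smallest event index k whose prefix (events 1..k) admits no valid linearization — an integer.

9

one valid order for events 1..8 is #2, #1, #3, #4:
step 1: #2 store(21) — value 21
step 2: #1 load() → 21 — value 21
step 3: #3 store(22) (pending, included) — value 22
step 4: #4 store(74) — value 74
include event 9 — #5 responding at 9 — and every candidate order breaks
include/drop combinations of the 1 pending operation (#3) were all tried; none helps
one such order, #1, #2, #4, #5 (pending dropped), breaks at step 1 where #1 load() → 21 is illegal
one such order, #2, #1, #4, #5 (pending dropped), breaks at step 4 where #5 load() → 21 is illegal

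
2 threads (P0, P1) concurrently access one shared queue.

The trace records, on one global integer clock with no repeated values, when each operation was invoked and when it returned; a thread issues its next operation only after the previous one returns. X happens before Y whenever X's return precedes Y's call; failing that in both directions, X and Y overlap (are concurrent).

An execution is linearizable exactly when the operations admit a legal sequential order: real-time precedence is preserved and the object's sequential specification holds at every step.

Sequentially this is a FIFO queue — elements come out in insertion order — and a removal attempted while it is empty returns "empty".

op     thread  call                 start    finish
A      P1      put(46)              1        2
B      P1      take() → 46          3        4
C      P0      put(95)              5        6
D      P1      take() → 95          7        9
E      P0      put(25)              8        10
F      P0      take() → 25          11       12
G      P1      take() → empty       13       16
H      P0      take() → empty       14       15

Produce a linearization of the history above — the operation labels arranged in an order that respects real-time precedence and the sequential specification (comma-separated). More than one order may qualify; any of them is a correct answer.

1. A put(46), leaving queue <46>
2. B take() → 46, leaving queue <>
3. C put(95), leaving queue <95>
4. D take() → 95, leaving queue <>
5. E put(25), leaving queue <25>
6. F take() → 25, leaving queue <>
7. G take() → empty, leaving queue <>
8. H take() → empty, leaving queue <>

A, B, C, D, E, F, G, H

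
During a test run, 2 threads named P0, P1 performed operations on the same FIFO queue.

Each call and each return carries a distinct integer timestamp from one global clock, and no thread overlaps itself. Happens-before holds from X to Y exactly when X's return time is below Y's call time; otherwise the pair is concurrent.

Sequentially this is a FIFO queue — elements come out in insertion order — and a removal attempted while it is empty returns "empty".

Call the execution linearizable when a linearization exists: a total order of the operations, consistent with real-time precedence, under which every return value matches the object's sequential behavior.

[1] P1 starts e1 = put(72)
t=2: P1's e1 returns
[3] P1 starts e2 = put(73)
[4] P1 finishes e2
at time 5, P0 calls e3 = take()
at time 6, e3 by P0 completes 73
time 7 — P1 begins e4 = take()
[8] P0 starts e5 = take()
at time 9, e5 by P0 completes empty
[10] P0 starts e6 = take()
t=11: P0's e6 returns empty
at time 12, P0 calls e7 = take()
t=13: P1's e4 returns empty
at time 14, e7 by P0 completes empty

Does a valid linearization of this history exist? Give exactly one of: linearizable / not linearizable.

prefix check: 1..5 passes, 1..6 fails once e3's time-6 response joins
the sole real-time-consistent order of 3 completed operations fails the FIFO queue replay
for example e1, e2, e3 fails at step 3: e3 take() → 73 is not legal there

not linearizable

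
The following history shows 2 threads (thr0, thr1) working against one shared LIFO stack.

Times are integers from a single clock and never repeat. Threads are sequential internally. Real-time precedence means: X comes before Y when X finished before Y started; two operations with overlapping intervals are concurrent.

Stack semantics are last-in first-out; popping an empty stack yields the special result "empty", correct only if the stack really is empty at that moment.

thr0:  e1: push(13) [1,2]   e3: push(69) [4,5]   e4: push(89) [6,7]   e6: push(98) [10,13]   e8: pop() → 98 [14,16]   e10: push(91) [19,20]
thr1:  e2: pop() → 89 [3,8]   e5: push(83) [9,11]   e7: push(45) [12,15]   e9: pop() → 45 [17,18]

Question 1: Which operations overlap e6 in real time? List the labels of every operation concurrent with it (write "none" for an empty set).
Answer: e5, e7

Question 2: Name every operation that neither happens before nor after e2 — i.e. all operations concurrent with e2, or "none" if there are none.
Answer: e3, e4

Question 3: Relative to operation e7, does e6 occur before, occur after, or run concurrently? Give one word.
Answer: concurrent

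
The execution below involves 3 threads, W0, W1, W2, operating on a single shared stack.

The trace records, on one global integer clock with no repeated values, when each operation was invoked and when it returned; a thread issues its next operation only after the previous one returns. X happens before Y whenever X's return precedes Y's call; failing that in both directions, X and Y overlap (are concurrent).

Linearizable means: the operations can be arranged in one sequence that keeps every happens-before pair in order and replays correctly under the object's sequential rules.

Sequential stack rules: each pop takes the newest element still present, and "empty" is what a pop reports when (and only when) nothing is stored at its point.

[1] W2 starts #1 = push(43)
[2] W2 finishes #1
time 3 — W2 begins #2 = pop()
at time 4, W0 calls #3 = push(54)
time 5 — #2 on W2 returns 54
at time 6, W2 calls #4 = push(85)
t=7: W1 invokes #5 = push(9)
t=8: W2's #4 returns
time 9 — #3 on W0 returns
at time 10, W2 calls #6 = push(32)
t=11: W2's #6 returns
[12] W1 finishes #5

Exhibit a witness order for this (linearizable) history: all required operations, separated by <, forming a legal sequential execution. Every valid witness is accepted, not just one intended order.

after step 1 (#1 push(43)): stack <43>
after step 2 (#3 push(54)): stack <43,54>
after step 3 (#2 pop() → 54): stack <43>
after step 4 (#4 push(85)): stack <43,85>
after step 5 (#5 push(9)): stack <43,85,9>
after step 6 (#6 push(32)): stack <43,85,9,32>

#1 < #3 < #2 < #4 < #5 < #6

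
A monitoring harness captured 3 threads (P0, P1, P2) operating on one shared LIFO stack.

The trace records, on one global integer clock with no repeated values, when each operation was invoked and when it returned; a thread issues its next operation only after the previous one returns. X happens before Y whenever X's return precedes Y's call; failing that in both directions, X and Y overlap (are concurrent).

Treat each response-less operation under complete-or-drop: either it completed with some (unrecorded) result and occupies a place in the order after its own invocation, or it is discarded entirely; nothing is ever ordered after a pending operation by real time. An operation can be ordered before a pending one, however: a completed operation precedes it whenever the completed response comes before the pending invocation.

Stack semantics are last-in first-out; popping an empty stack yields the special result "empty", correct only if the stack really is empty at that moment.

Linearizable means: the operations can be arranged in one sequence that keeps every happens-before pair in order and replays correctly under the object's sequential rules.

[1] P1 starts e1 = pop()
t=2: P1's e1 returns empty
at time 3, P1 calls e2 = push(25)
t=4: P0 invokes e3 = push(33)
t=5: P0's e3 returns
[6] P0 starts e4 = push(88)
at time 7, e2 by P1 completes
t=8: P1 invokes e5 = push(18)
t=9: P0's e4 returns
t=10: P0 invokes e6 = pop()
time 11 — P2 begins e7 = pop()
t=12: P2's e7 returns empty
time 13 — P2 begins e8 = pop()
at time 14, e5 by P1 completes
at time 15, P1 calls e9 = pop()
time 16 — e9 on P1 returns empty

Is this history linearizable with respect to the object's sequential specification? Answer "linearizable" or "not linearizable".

prefix check: 1..11 passes, 1..12 fails once e7's time-12 response joins
every one of the 3 real-time-consistent orders over 5 completed LIFO stack ops fails the sequential spec
including or dropping the 2 pending operations (e5, e6) in any combination fails
one such order, e1, e2, e3, e4, e7 (pending dropped), breaks at step 5 where e7 pop() → empty is illegal
one such order, e1, e3, e2, e4, e7 (pending dropped), breaks at step 5 where e7 pop() → empty is illegal

not linearizable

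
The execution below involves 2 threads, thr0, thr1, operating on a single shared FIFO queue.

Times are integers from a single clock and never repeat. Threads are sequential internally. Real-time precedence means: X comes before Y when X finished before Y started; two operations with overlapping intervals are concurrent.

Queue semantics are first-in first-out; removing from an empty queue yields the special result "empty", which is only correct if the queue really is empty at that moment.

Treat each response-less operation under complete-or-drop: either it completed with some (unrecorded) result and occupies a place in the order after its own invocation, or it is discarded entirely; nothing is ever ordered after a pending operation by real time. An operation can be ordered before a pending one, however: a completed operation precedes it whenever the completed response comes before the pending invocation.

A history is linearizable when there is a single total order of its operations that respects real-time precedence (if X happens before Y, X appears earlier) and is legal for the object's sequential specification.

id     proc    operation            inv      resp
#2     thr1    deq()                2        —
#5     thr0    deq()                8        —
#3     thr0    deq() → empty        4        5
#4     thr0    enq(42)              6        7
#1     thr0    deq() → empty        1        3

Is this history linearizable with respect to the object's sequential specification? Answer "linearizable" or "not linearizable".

witness order: #1, #2, #3, #4
step 1: #1 deq() → empty — queue <>
step 2: #2 deq() (pending, included) — queue <>
step 3: #3 deq() → empty — queue <>
step 4: #4 enq(42) — queue <42>

linearizable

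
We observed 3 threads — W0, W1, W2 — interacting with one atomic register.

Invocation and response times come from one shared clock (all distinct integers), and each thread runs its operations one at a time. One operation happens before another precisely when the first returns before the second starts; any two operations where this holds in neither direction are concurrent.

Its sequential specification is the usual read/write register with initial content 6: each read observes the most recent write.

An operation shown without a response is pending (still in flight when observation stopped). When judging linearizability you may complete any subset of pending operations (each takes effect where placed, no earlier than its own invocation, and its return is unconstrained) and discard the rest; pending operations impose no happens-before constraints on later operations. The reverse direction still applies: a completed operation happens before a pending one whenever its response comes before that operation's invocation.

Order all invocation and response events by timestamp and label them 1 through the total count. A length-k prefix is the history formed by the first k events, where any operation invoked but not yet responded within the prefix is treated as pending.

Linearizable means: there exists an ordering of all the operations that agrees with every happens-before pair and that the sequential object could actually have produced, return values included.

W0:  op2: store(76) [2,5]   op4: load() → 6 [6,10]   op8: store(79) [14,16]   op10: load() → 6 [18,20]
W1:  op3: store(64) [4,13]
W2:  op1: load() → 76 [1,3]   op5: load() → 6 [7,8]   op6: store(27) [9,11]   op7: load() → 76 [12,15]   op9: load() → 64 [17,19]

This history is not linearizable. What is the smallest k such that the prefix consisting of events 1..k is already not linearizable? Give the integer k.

events 1..7 are linearizable; a witness order is op2, op1:
after step 1 (op2 store(76)): value 76
after step 2 (op1 load() → 76): value 76
at event 8 (op5's time-8 response) nothing linearizes any more
include/drop combinations of the 2 pending operations (op3, op4) were all tried; none helps
e.g. op1, op2, op5 (pending dropped): illegal at step 1, since op1 load() → 76 cannot apply there
e.g. op2, op1, op5 (pending dropped): illegal at step 3, since op5 load() → 6 cannot apply there

8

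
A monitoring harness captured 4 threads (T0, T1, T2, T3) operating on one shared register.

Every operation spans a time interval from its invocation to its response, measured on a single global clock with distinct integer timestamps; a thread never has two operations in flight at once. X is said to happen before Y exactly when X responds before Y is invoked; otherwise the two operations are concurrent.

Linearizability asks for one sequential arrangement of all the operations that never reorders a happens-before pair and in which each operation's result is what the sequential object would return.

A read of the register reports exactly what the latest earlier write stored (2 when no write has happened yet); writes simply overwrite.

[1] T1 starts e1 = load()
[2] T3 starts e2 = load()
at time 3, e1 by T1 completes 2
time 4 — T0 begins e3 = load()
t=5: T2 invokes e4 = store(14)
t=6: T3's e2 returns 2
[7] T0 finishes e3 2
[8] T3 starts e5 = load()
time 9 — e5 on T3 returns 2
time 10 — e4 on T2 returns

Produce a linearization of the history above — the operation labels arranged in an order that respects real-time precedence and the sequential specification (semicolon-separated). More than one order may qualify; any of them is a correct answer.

e1; e2; e3; e5; e4

step 1: e1 load() → 2 — value 2
step 2: e2 load() → 2 — value 2
step 3: e3 load() → 2 — value 2
step 4: e5 load() → 2 — value 2
step 5: e4 store(14) — value 14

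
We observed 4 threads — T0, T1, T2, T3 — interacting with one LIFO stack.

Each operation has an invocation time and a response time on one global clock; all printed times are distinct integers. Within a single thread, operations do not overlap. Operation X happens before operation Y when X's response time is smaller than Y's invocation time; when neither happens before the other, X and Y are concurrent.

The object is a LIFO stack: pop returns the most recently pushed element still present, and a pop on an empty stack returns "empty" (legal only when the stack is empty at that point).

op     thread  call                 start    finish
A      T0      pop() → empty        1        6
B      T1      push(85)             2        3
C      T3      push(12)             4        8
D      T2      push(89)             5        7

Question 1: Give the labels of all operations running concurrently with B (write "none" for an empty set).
A

concurrent with B ([2,3]): every op whose interval crosses 2..3
A [1,6]: concurrent
C [4,8]: after
D [5,7]: after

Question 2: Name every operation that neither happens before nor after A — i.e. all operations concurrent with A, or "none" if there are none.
B, C, D

overlap test against A [1,6]: concurrent iff the interval meets 1..6
B [2,3]: concurrent
C [4,8]: concurrent
D [5,7]: concurrent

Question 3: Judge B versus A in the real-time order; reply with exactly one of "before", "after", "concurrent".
concurrent

B spans [2,3], A spans [1,6]
the intervals overlap in both directions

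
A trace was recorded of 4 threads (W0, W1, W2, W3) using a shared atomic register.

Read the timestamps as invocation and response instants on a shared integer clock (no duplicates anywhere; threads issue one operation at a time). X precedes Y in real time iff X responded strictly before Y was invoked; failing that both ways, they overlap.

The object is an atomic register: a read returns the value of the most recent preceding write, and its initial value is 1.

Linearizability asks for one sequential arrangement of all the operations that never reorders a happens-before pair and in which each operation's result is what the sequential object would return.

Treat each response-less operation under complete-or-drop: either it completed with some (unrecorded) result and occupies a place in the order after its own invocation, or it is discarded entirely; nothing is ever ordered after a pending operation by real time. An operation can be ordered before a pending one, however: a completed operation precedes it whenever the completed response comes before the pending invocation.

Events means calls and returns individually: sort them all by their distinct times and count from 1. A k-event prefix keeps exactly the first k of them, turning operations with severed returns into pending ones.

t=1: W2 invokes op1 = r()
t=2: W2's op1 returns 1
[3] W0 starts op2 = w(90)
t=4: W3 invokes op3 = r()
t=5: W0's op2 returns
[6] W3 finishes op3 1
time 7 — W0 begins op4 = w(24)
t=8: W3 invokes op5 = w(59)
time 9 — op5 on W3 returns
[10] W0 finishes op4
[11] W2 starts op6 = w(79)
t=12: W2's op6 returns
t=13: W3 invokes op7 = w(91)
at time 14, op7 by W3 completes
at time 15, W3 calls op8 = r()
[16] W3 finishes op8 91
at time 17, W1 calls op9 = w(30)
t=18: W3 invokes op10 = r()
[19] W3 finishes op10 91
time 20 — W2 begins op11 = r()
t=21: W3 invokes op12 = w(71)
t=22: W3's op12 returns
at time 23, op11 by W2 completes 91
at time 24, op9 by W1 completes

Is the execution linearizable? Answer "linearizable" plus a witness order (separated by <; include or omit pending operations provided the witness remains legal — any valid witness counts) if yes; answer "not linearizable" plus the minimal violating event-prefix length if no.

linearizable — witness: op1 < op3 < op2 < op4 < op5 < op6 < op7 < op8 < op10 < op11 < op9 < op12

step 1: op1 r() → 1 — value 1
step 2: op3 r() → 1 — value 1
step 3: op2 w(90) — value 90
step 4: op4 w(24) — value 24
step 5: op5 w(59) — value 59
step 6: op6 w(79) — value 79
step 7: op7 w(91) — value 91
step 8: op8 r() → 91 — value 91
step 9: op10 r() → 91 — value 91
step 10: op11 r() → 91 — value 91
step 11: op9 w(30) — value 30
step 12: op12 w(71) — value 71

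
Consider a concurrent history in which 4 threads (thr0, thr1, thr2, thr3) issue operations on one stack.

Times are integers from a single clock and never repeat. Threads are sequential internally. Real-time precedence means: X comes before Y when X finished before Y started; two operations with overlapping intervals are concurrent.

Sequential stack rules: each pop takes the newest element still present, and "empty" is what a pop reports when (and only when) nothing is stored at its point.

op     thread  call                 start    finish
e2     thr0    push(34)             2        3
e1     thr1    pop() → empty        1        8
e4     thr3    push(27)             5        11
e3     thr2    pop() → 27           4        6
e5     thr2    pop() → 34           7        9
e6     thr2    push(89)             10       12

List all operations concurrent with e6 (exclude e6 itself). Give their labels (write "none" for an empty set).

e4

concurrent with e6 ([10,12]): every op whose interval crosses 10..12
e1 [1,8]: before
e2 [2,3]: before
e3 [4,6]: before
e4 [5,11]: concurrent
e5 [7,9]: before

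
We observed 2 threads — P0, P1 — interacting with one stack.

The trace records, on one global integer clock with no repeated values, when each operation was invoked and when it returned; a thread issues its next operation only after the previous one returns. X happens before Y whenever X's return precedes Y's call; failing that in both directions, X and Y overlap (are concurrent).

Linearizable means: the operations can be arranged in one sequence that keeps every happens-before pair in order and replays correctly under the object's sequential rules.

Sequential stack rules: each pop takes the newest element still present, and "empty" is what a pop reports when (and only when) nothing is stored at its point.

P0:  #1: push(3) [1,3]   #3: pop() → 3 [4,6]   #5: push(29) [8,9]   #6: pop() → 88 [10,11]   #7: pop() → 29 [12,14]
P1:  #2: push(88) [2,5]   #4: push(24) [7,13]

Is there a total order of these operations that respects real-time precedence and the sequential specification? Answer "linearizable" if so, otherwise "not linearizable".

not linearizable

already the first 11 events (up to #6's response at time 11) admit no linearization; the first 10 still do
real-time-consistent orders of the 5 completed operations: 3 — all fail the stack replay
completion choices over the 1 pending operation (#4) were checked; none helps
for example #1, #2, #3, #5, #6 (pending dropped) fails at step 3: #3 pop() → 3 is not legal there
for example #1, #3, #2, #5, #6 (pending dropped) fails at step 5: #6 pop() → 88 is not legal there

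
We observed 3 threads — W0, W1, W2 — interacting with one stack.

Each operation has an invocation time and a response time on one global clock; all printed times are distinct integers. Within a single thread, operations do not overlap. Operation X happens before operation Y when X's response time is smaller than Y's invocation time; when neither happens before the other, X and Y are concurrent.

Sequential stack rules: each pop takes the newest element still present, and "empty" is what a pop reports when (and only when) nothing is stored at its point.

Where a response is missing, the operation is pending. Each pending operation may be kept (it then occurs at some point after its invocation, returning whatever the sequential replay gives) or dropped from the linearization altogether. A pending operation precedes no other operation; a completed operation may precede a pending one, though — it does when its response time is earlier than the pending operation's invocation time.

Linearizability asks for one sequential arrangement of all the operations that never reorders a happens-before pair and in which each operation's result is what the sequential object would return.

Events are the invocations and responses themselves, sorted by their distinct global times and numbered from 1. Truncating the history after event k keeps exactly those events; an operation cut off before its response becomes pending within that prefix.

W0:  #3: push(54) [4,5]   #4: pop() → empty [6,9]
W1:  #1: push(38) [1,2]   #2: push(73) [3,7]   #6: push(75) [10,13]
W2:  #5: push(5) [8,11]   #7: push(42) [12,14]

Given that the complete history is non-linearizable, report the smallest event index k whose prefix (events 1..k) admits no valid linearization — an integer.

events 1..8 are linearizable, e.g. via #1, #2, #3:
step 1: #1 push(38) — stack <38>
step 2: #2 push(73) — stack <38,73>
step 3: #3 push(54) — stack <38,73,54>
at event 9 (#4's time-9 response) nothing linearizes any more
every completion of the 1 pending operation (#5) was checked; none linearizes
take #1, #2, #3, #4 (pending dropped): step 4 already fails, because #4 pop() → empty cannot occur there
take #1, #3, #2, #4 (pending dropped): step 4 already fails, because #4 pop() → empty cannot occur there

9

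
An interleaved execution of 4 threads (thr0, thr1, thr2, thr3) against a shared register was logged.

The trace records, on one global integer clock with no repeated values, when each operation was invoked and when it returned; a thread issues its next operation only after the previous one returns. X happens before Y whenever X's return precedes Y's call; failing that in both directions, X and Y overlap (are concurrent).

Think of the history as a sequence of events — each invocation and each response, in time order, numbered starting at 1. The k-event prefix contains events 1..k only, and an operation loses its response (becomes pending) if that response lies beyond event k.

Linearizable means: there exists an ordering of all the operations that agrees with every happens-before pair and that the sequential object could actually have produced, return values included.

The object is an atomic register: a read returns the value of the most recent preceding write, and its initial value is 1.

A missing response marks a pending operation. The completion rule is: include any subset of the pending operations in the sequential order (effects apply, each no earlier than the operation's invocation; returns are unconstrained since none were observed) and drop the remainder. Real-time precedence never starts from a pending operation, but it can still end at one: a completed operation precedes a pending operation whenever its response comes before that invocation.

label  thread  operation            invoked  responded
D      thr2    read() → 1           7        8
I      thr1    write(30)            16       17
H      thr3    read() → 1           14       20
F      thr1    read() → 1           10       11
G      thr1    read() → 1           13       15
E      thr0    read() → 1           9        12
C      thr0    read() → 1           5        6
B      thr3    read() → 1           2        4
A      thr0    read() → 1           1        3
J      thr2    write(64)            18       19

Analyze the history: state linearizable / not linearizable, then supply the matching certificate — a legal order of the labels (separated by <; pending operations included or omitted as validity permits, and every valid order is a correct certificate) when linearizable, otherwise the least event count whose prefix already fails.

step 1: A read() → 1 — value 1
step 2: B read() → 1 — value 1
step 3: C read() → 1 — value 1
step 4: D read() → 1 — value 1
step 5: E read() → 1 — value 1
step 6: F read() → 1 — value 1
step 7: G read() → 1 — value 1
step 8: H read() → 1 — value 1
step 9: I write(30) — value 30
step 10: J write(64) — value 64

linearizable — witness: A < B < C < D < E < F < G < H < I < J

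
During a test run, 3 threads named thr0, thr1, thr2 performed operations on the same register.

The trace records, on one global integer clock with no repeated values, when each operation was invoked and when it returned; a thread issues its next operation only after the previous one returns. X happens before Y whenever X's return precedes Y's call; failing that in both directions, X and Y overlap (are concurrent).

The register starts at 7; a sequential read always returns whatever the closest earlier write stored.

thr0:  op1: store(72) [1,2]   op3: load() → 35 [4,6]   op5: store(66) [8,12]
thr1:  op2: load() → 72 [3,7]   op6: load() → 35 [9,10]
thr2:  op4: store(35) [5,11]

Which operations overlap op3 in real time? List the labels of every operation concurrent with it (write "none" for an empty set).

op3 spans [4,6]; an op avoiding the whole window 4..6 is ordered, any other is concurrent
op1 [1,2]: before
op2 [3,7]: concurrent
op4 [5,11]: concurrent
op5 [8,12]: after
op6 [9,10]: after

op2, op4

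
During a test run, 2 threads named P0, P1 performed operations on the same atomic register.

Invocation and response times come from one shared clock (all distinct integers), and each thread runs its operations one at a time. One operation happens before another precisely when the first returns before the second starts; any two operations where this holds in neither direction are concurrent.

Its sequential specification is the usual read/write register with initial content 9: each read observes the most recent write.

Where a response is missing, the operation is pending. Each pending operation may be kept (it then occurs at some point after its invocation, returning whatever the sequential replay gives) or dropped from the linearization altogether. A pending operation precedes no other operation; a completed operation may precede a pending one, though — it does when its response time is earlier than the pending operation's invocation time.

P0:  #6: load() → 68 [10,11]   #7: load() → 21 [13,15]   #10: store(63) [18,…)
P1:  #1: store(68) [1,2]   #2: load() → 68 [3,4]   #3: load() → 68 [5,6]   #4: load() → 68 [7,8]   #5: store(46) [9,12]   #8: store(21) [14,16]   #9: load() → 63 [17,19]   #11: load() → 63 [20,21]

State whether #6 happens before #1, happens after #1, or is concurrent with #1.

after

#6 spans [10,11], #1 spans [1,2]
resp(#1)=2 < inv(#6)=10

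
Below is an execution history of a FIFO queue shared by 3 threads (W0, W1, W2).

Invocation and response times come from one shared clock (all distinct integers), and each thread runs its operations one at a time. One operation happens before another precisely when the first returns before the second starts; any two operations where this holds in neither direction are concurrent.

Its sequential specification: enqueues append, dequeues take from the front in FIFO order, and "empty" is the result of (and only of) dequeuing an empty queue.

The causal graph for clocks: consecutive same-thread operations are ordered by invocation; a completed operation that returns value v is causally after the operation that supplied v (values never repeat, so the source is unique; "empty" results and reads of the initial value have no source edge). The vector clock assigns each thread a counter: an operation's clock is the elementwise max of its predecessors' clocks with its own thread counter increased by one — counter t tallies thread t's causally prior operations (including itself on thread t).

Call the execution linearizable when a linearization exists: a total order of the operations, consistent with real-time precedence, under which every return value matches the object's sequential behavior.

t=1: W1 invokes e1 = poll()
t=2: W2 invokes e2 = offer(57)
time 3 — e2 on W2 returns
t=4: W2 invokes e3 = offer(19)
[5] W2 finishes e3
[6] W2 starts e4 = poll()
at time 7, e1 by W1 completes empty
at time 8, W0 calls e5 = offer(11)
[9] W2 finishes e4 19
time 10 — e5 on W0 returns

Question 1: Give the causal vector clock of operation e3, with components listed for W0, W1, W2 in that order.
invoked at 2, e2 has no predecessors; its own W2 bump gives (0, 0, 1)
invoked at 1, e1 has no predecessors; its own W1 bump gives (0, 1, 0)
invoked at 8, e5 has no predecessors; its own W0 bump gives (1, 0, 0)
from VC(e2)=(0, 0, 1), e3 (invoked 4) maxes components and bumps W2 → (0, 0, 2)
from VC(e3)=(0, 0, 2), e4 (invoked 6) maxes components and bumps W2 → (0, 0, 3)
target: VC(e3) = (0, 0, 2)

(0, 0, 2)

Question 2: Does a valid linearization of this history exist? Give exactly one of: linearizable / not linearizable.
the violation lands at event 9, e4's response at time 9: events 1..8 linearize, events 1..9 do not
all 4 real-time-respecting orders fail — 4 completed FIFO queue operations, no legal replay
no completion choice of the 1 pending operation (e5) rescues it — every subset was tried
sample order e1, e2, e3, e4 (pending dropped) stalls at step 4 — e4 poll() → 19 has no legal effect
sample order e2, e1, e3, e4 (pending dropped) stalls at step 2 — e1 poll() → empty has no legal effect

not linearizable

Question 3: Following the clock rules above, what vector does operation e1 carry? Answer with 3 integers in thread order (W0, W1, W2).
e2 (invocation 2): nothing precedes it; W2's component alone gives (0, 0, 1)
e1 (invocation 1): nothing precedes it; W1's component alone gives (0, 1, 0)
e5 (invocation 8): nothing precedes it; W0's component alone gives (1, 0, 0)
merge at e3 (invoked 4): VC(e2)=(0, 0, 1), own-thread bump on W2 → (0, 0, 2)
merge at e4 (invoked 6): VC(e3)=(0, 0, 2), own-thread bump on W2 → (0, 0, 3)
target: VC(e1) = (0, 1, 0)

(0, 1, 0)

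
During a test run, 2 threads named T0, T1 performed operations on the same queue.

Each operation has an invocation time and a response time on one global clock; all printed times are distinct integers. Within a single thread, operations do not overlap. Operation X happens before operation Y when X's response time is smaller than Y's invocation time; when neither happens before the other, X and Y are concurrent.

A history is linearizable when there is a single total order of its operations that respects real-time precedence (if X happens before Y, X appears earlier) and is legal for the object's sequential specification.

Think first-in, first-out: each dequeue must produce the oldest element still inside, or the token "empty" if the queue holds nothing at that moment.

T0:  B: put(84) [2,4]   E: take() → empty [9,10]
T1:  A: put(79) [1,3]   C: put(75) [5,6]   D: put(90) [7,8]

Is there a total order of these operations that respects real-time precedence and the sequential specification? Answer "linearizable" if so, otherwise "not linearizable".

not linearizable

cut after 9 events: linearizable; cut after 10 events (E responds, time 10): not linearizable
the 5 completed operations admit 2 real-time orders; each fails the queue replay
take A, B, C, D, E: step 5 already fails, because E take() → empty cannot occur there
take B, A, C, D, E: step 5 already fails, because E take() → empty cannot occur there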